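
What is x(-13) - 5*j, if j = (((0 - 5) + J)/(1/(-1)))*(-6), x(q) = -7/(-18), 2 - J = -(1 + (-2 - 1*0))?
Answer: 2167/18 ≈ 120.39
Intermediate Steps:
J = 1 (J = 2 - (-1)*(1 + (-2 - 1*0)) = 2 - (-1)*(1 + (-2 + 0)) = 2 - (-1)*(1 - 2) = 2 - (-1)*(-1) = 2 - 1*1 = 2 - 1 = 1)
x(q) = 7/18 (x(q) = -7*(-1/18) = 7/18)
j = -24 (j = (((0 - 5) + 1)/(1/(-1)))*(-6) = ((-5 + 1)/(-1))*(-6) = -4*(-1)*(-6) = 4*(-6) = -24)
x(-13) - 5*j = 7/18 - 5*(-24) = 7/18 + 120 = 2167/18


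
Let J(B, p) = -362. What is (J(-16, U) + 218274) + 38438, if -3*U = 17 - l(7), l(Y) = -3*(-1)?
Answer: 256350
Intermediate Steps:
l(Y) = 3
U = -14/3 (U = -(17 - 1*3)/3 = -(17 - 3)/3 = -1/3*14 = -14/3 ≈ -4.6667)
(J(-16, U) + 218274) + 38438 = (-362 + 218274) + 38438 = 217912 + 38438 = 256350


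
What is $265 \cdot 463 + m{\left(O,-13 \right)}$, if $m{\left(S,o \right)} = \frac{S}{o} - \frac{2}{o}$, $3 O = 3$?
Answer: $\frac{1595036}{13} \approx 1.227 \cdot 10^{5}$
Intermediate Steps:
$O = 1$ ($O = \frac{1}{3} \cdot 3 = 1$)
$m{\left(S,o \right)} = - \frac{2}{o} + \frac{S}{o}$
$265 \cdot 463 + m{\left(O,-13 \right)} = 265 \cdot 463 + \frac{-2 + 1}{-13} = 122695 - - \frac{1}{13} = 122695 + \frac{1}{13} = \frac{1595036}{13}$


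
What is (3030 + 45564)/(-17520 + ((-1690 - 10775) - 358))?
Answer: -48594/30343 ≈ -1.6015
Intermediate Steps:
(3030 + 45564)/(-17520 + ((-1690 - 10775) - 358)) = 48594/(-17520 + (-12465 - 358)) = 48594/(-17520 - 12823) = 48594/(-30343) = 48594*(-1/30343) = -48594/30343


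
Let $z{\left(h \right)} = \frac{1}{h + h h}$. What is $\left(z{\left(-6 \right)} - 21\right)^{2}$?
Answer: $\frac{395641}{900} \approx 439.6$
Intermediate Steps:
$z{\left(h \right)} = \frac{1}{h + h^{2}}$
$\left(z{\left(-6 \right)} - 21\right)^{2} = \left(\frac{1}{\left(-6\right) \left(1 - 6\right)} - 21\right)^{2} = \left(- \frac{1}{6 \left(-5\right)} - 21\right)^{2} = \left(\left(- \frac{1}{6}\right) \left(- \frac{1}{5}\right) - 21\right)^{2} = \left(\frac{1}{30} - 21\right)^{2} = \left(- \frac{629}{30}\right)^{2} = \frac{395641}{900}$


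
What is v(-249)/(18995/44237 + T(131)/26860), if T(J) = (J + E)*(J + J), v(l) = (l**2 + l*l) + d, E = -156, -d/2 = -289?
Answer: 2960533621112/4409067 ≈ 6.7147e+5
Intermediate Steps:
d = 578 (d = -2*(-289) = 578)
v(l) = 578 + 2*l**2 (v(l) = (l**2 + l*l) + 578 = (l**2 + l**2) + 578 = 2*l**2 + 578 = 578 + 2*l**2)
T(J) = 2*J*(-156 + J) (T(J) = (J - 156)*(J + J) = (-156 + J)*(2*J) = 2*J*(-156 + J))
v(-249)/(18995/44237 + T(131)/26860) = (578 + 2*(-249)**2)/(18995/44237 + (2*131*(-156 + 131))/26860) = (578 + 2*62001)/(18995*(1/44237) + (2*131*(-25))*(1/26860)) = (578 + 124002)/(18995/44237 - 6550*1/26860) = 124580/(18995/44237 - 655/2686) = 124580/(22045335/118820582) = 124580*(118820582/22045335) = 2960533621112/4409067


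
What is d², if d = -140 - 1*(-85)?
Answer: 3025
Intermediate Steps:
d = -55 (d = -140 + 85 = -55)
d² = (-55)² = 3025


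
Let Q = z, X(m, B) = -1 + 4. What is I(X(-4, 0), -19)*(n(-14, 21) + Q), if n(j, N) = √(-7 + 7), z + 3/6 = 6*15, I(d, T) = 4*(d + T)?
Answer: -5728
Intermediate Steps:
X(m, B) = 3
I(d, T) = 4*T + 4*d (I(d, T) = 4*(T + d) = 4*T + 4*d)
z = 179/2 (z = -½ + 6*15 = -½ + 90 = 179/2 ≈ 89.500)
Q = 179/2 ≈ 89.500
n(j, N) = 0 (n(j, N) = √0 = 0)
I(X(-4, 0), -19)*(n(-14, 21) + Q) = (4*(-19) + 4*3)*(0 + 179/2) = (-76 + 12)*(179/2) = -64*179/2 = -5728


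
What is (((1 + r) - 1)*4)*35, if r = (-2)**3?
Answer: -1120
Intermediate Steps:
r = -8
(((1 + r) - 1)*4)*35 = (((1 - 8) - 1)*4)*35 = ((-7 - 1)*4)*35 = -8*4*35 = -32*35 = -1120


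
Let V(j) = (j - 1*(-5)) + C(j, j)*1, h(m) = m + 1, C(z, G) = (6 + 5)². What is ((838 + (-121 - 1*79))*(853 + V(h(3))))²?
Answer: 393322139716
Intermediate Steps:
C(z, G) = 121 (C(z, G) = 11² = 121)
h(m) = 1 + m
V(j) = 126 + j (V(j) = (j - 1*(-5)) + 121*1 = (j + 5) + 121 = (5 + j) + 121 = 126 + j)
((838 + (-121 - 1*79))*(853 + V(h(3))))² = ((838 + (-121 - 1*79))*(853 + (126 + (1 + 3))))² = ((838 + (-121 - 79))*(853 + (126 + 4)))² = ((838 - 200)*(853 + 130))² = (638*983)² = 627154² = 393322139716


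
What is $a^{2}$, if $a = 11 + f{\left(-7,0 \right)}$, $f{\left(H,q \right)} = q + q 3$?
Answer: $121$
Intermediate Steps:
$f{\left(H,q \right)} = 4 q$ ($f{\left(H,q \right)} = q + 3 q = 4 q$)
$a = 11$ ($a = 11 + 4 \cdot 0 = 11 + 0 = 11$)
$a^{2} = 11^{2} = 121$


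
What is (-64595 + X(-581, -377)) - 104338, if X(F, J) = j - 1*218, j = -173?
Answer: -169324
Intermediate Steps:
X(F, J) = -391 (X(F, J) = -173 - 1*218 = -173 - 218 = -391)
(-64595 + X(-581, -377)) - 104338 = (-64595 - 391) - 104338 = -64986 - 104338 = -169324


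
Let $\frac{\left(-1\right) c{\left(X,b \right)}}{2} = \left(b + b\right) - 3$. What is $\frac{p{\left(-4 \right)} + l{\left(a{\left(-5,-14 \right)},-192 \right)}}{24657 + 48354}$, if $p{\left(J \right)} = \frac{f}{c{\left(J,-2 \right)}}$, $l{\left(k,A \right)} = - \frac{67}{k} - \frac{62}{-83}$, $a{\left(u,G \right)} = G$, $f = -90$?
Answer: $- \frac{347}{28279594} \approx -1.227 \cdot 10^{-5}$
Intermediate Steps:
$l{\left(k,A \right)} = \frac{62}{83} - \frac{67}{k}$ ($l{\left(k,A \right)} = - \frac{67}{k} - - \frac{62}{83} = - \frac{67}{k} + \frac{62}{83} = \frac{62}{83} - \frac{67}{k}$)
$c{\left(X,b \right)} = 6 - 4 b$ ($c{\left(X,b \right)} = - 2 \left(\left(b + b\right) - 3\right) = - 2 \left(2 b - 3\right) = - 2 \left(-3 + 2 b\right) = 6 - 4 b$)
$p{\left(J \right)} = - \frac{45}{7}$ ($p{\left(J \right)} = - \frac{90}{6 - -8} = - \frac{90}{6 + 8} = - \frac{90}{14} = \left(-90\right) \frac{1}{14} = - \frac{45}{7}$)
$\frac{p{\left(-4 \right)} + l{\left(a{\left(-5,-14 \right)},-192 \right)}}{24657 + 48354} = \frac{- \frac{45}{7} - \left(- \frac{62}{83} + \frac{67}{-14}\right)}{24657 + 48354} = \frac{- \frac{45}{7} + \left(\frac{62}{83} - - \frac{67}{14}\right)}{73011} = \left(- \frac{45}{7} + \left(\frac{62}{83} + \frac{67}{14}\right)\right) \frac{1}{73011} = \left(- \frac{45}{7} + \frac{6429}{1162}\right) \frac{1}{73011} = \left(- \frac{1041}{1162}\right) \frac{1}{73011} = - \frac{347}{28279594}$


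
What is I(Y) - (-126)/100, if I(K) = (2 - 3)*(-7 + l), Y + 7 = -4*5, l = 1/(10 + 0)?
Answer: 204/25 ≈ 8.1600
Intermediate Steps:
l = 1/10 ≈ 0.10000
Y = -27 (Y = -7 - 4*5 = -7 - 20 = -27)
I(K) = 69/10 (I(K) = (2 - 3)*(-7 + 1/10) = -1*(-69/10) = 69/10)
I(Y) - (-126)/100 = 69/10 - (-126)/100 = 69/10 - 1*(-63/50) = 69/10 + 63/50 = 204/25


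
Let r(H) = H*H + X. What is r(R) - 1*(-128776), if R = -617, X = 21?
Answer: 509486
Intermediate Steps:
r(H) = 21 + H² (r(H) = H*H + 21 = H² + 21 = 21 + H²)
r(R) - 1*(-128776) = (21 + (-617)²) - 1*(-128776) = (21 + 380689) + 128776 = 380710 + 128776 = 509486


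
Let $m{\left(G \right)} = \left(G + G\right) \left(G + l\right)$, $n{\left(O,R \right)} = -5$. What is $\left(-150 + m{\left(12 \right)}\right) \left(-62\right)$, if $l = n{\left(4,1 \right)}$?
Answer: $-1116$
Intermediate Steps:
$l = -5$
$m{\left(G \right)} = 2 G \left(-5 + G\right)$ ($m{\left(G \right)} = \left(G + G\right) \left(G - 5\right) = 2 G \left(-5 + G\right)$)
$\left(-150 + m{\left(12 \right)}\right) \left(-62\right) = \left(-150 + 2 \cdot 12 \left(-5 + 12\right)\right) \left(-62\right) = \left(-150 + 2 \cdot 12 \cdot 7\right) \left(-62\right) = \left(-150 + 168\right) \left(-62\right) = 18 \left(-62\right) = -1116$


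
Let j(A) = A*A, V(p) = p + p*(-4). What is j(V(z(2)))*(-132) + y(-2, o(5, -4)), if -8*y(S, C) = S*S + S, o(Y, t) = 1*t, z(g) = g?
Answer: -19009/4 ≈ -4752.3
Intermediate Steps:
o(Y, t) = t
V(p) = -3*p (V(p) = p - 4*p = -3*p)
j(A) = A**2
y(S, C) = -S/8 - S**2/8 (y(S, C) = -(S*S + S)/8 = -(S**2 + S)/8 = -(S + S**2)/8 = -S/8 - S**2/8)
j(V(z(2)))*(-132) + y(-2, o(5, -4)) = (-3*2)**2*(-132) - 1/8*(-2)*(1 - 2) = (-6)**2*(-132) - 1/8*(-2)*(-1) = 36*(-132) - 1/4 = -4752 - 1/4 = -19009/4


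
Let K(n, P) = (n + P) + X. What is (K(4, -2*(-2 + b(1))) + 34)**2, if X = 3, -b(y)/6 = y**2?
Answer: 3249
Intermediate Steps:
b(y) = -6*y**2
K(n, P) = 3 + P + n (K(n, P) = (n + P) + 3 = (P + n) + 3 = 3 + P + n)
(K(4, -2*(-2 + b(1))) + 34)**2 = ((3 - 2*(-2 - 6*1**2) + 4) + 34)**2 = ((3 - 2*(-2 - 6*1) + 4) + 34)**2 = ((3 - 2*(-2 - 6) + 4) + 34)**2 = ((3 - 2*(-8) + 4) + 34)**2 = ((3 + 16 + 4) + 34)**2 = (23 + 34)**2 = 57**2 = 3249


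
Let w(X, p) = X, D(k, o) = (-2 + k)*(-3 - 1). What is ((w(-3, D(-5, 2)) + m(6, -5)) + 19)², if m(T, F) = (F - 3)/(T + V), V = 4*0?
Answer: 1936/9 ≈ 215.11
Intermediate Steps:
V = 0
m(T, F) = (-3 + F)/T (m(T, F) = (F - 3)/(T + 0) = (-3 + F)/T)
D(k, o) = 8 - 4*k (D(k, o) = (-2 + k)*(-4) = 8 - 4*k)
((w(-3, D(-5, 2)) + m(6, -5)) + 19)² = ((-3 + (-3 - 5)/6) + 19)² = ((-3 + (⅙)*(-8)) + 19)² = ((-3 - 4/3) + 19)² = (-13/3 + 19)² = (44/3)² = 1936/9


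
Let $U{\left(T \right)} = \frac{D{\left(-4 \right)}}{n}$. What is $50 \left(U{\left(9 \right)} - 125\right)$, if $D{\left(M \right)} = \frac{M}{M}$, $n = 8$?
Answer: $- \frac{24975}{4} \approx -6243.8$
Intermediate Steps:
$D{\left(M \right)} = 1$
$U{\left(T \right)} = \frac{1}{8}$ ($U{\left(T \right)} = 1 \cdot \frac{1}{8} = \frac{1}{8}$)
$50 \left(U{\left(9 \right)} - 125\right) = 50 \left(\frac{1}{8} - 125\right) = 50 \left(- \frac{999}{8}\right) = - \frac{24975}{4}$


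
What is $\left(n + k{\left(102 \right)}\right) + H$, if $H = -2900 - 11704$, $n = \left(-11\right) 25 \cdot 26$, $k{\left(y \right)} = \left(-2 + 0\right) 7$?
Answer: $-21768$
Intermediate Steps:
$k{\left(y \right)} = -14$ ($k{\left(y \right)} = \left(-2\right) 7 = -14$)
$n = -7150$ ($n = \left(-275\right) 26 = -7150$)
$H = -14604$
$\left(n + k{\left(102 \right)}\right) + H = \left(-7150 - 14\right) - 14604 = -7164 - 14604 = -21768$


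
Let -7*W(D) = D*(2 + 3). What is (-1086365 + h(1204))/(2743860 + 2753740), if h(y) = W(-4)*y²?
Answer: 611079/1099520 ≈ 0.55577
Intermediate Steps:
W(D) = -5*D/7 (W(D) = -D*(2 + 3)/7 = -D*5/7 = -5*D/7)
h(y) = 20*y²/7 (h(y) = (-5/7*(-4))*y² = 20*y²/7)
(-1086365 + h(1204))/(2743860 + 2753740) = (-1086365 + (20/7)*1204²)/(2743860 + 2753740) = (-1086365 + (20/7)*1449616)/5497600 = (-1086365 + 4141760)*(1/5497600) = 3055395*(1/5497600) = 611079/1099520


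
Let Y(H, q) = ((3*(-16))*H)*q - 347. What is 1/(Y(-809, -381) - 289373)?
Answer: -1/15084712 ≈ -6.6292e-8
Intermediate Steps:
Y(H, q) = -347 - 48*H*q (Y(H, q) = (-48*H)*q - 347 = -48*H*q - 347 = -347 - 48*H*q)
1/(Y(-809, -381) - 289373) = 1/((-347 - 48*(-809)*(-381)) - 289373) = 1/((-347 - 14794992) - 289373) = 1/(-14795339 - 289373) = 1/(-15084712) = -1/15084712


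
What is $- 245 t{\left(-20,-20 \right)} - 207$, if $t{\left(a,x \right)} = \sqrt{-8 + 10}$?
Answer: $-207 - 245 \sqrt{2} \approx -553.48$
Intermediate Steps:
$t{\left(a,x \right)} = \sqrt{2}$
$- 245 t{\left(-20,-20 \right)} - 207 = - 245 \sqrt{2} - 207 = -207 - 245 \sqrt{2}$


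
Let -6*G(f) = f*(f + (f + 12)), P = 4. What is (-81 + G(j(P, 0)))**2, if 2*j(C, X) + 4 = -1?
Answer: 877969/144 ≈ 6097.0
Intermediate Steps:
j(C, X) = -5/2 (j(C, X) = -2 + (1/2)*(-1) = -2 - 1/2 = -5/2)
G(f) = -f*(12 + 2*f)/6 (G(f) = -f*(f + (f + 12))/6 = -f*(f + (12 + f))/6 = -f*(12 + 2*f)/6)
(-81 + G(j(P, 0)))**2 = (-81 - 1/3*(-5/2)*(6 - 5/2))**2 = (-81 - 1/3*(-5/2)*7/2)**2 = (-81 + 35/12)**2 = (-937/12)**2 = 877969/144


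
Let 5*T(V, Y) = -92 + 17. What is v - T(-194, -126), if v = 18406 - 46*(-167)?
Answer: 26103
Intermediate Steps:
T(V, Y) = -15 (T(V, Y) = (-92 + 17)/5 = (⅕)*(-75) = -15)
v = 26088 (v = 18406 + 7682 = 26088)
v - T(-194, -126) = 26088 - 1*(-15) = 26088 + 15 = 26103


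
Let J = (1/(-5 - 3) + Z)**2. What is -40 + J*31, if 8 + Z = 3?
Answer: 49551/64 ≈ 774.23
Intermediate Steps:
Z = -5 (Z = -8 + 3 = -5)
J = 1681/64 (J = (1/(-5 - 3) - 5)**2 = (1/(-8) - 5)**2 = (-1/8 - 5)**2 = (-41/8)**2 = 1681/64 ≈ 26.266)
-40 + J*31 = -40 + (1681/64)*31 = -40 + 52111/64 = 49551/64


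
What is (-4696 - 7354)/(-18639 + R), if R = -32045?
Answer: 6025/25342 ≈ 0.23775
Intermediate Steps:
(-4696 - 7354)/(-18639 + R) = (-4696 - 7354)/(-18639 - 32045) = -12050/(-50684) = -12050*(-1/50684) = 6025/25342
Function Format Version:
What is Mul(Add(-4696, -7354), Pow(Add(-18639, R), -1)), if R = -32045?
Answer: Rational(6025, 25342) ≈ 0.23775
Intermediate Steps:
Mul(Add(-4696, -7354), Pow(Add(-18639, R), -1)) = Mul(Add(-4696, -7354), Pow(Add(-18639, -32045), -1)) = Mul(-12050, Pow(-50684, -1)) = Mul(-12050, Rational(-1, 50684)) = Rational(6025, 25342)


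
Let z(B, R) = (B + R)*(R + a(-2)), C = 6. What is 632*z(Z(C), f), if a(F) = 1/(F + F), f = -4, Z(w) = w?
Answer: -5372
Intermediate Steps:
a(F) = 1/(2*F)
z(B, R) = (-¼ + R)*(B + R) (z(B, R) = (B + R)*(R + (½)/(-2)) = (B + R)*(R + (½)*(-½)) = (B + R)*(R - ¼) = (B + R)*(-¼ + R) = (-¼ + R)*(B + R))
632*z(Z(C), f) = 632*((-4)² - ¼*6 - ¼*(-4) + 6*(-4)) = 632*(16 - 3/2 + 1 - 24) = 632*(-17/2) = -5372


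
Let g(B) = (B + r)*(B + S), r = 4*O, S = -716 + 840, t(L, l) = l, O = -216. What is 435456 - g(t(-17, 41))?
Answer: 571251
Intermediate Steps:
S = 124
r = -864 (r = 4*(-216) = -864)
g(B) = (-864 + B)*(124 + B) (g(B) = (B - 864)*(B + 124) = (-864 + B)*(124 + B))
435456 - g(t(-17, 41)) = 435456 - (-107136 + 41² - 740*41) = 435456 - (-107136 + 1681 - 30340) = 435456 - 1*(-135795) = 435456 + 135795 = 571251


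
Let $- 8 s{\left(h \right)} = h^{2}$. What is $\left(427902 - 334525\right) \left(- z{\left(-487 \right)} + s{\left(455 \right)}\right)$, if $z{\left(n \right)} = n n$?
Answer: $- \frac{196500411129}{8} \approx -2.4563 \cdot 10^{10}$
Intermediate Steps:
$s{\left(h \right)} = - \frac{h^{2}}{8}$
$z{\left(n \right)} = n^{2}$
$\left(427902 - 334525\right) \left(- z{\left(-487 \right)} + s{\left(455 \right)}\right) = \left(427902 - 334525\right) \left(- \left(-487\right)^{2} - \frac{455^{2}}{8}\right) = 93377 \left(\left(-1\right) 237169 - \frac{207025}{8}\right) = 93377 \left(-237169 - \frac{207025}{8}\right) = 93377 \left(- \frac{2104377}{8}\right) = - \frac{196500411129}{8}$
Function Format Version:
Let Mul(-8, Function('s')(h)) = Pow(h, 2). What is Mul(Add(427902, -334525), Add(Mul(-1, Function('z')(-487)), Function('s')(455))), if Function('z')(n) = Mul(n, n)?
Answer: Rational(-196500411129, 8) ≈ -2.4563e+10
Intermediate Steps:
Function('s')(h) = Mul(Rational(-1, 8), Pow(h, 2))
Function('z')(n) = Pow(n, 2)
Mul(Add(427902, -334525), Add(Mul(-1, Function('z')(-487)), Function('s')(455))) = Mul(Add(427902, -334525), Add(Mul(-1, Pow(-487, 2)), Mul(Rational(-1, 8), Pow(455, 2)))) = Mul(93377, Add(Mul(-1, 237169), Mul(Rational(-1, 8), 207025))) = Mul(93377, Add(-237169, Rational(-207025, 8))) = Mul(93377, Rational(-2104377, 8)) = Rational(-196500411129, 8)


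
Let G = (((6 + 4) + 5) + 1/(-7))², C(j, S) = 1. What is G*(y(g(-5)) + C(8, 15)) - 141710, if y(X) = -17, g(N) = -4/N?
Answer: -7116846/49 ≈ -1.4524e+5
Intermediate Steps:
G = 10816/49 (G = ((10 + 5) - ⅐)² = (15 - ⅐)² = (104/7)² = 10816/49 ≈ 220.73)
G*(y(g(-5)) + C(8, 15)) - 141710 = 10816*(-17 + 1)/49 - 141710 = (10816/49)*(-16) - 141710 = -173056/49 - 141710 = -7116846/49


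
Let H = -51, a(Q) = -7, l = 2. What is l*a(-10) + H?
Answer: -65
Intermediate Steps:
l*a(-10) + H = 2*(-7) - 51 = -14 - 51 = -65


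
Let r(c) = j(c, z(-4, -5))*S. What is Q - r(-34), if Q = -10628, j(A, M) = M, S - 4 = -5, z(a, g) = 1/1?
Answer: -10627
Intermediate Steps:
z(a, g) = 1
S = -1 (S = 4 - 5 = -1)
r(c) = -1 (r(c) = 1*(-1) = -1)
Q - r(-34) = -10628 - 1*(-1) = -10628 + 1 = -10627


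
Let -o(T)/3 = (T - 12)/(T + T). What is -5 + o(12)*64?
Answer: -5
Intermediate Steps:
o(T) = -3*(-12 + T)/(2*T) (o(T) = -3*(T - 12)/(T + T) = -3*(-12 + T)/(2*T))
-5 + o(12)*64 = -5 + (-3/2 + 18/12)*64 = -5 + (-3/2 + 18*(1/12))*64 = -5 + (-3/2 + 3/2)*64 = -5 + 0*64 = -5 + 0 = -5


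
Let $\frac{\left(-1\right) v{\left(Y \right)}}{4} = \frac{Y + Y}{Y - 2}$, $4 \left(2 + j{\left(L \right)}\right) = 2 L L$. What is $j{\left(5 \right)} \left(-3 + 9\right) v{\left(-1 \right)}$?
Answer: $-168$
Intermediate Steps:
$j{\left(L \right)} = -2 + \frac{L^{2}}{2}$ ($j{\left(L \right)} = -2 + \frac{2 L L}{4} = -2 + \frac{2 L^{2}}{4} = -2 + \frac{L^{2}}{2}$)
$v{\left(Y \right)} = - \frac{8 Y}{-2 + Y}$ ($v{\left(Y \right)} = - 4 \frac{Y + Y}{Y - 2} = - 4 \frac{2 Y}{-2 + Y} = - \frac{8 Y}{-2 + Y}$)
$j{\left(5 \right)} \left(-3 + 9\right) v{\left(-1 \right)} = \left(-2 + \frac{5^{2}}{2}\right) \left(-3 + 9\right) \left(\left(-8\right) \left(-1\right) \frac{1}{-2 - 1}\right) = \left(-2 + \frac{1}{2} \cdot 25\right) 6 \left(\left(-8\right) \left(-1\right) \frac{1}{-3}\right) = \left(-2 + \frac{25}{2}\right) 6 \left(\left(-8\right) \left(-1\right) \left(- \frac{1}{3}\right)\right) = \frac{21 \cdot 6 \left(- \frac{8}{3}\right)}{2} = \frac{21}{2} \left(-16\right) = -168$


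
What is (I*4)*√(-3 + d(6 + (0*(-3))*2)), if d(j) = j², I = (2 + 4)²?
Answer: 144*√33 ≈ 827.22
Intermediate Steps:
I = 36 (I = 6² = 36)
(I*4)*√(-3 + d(6 + (0*(-3))*2)) = (36*4)*√(-3 + (6 + (0*(-3))*2)²) = 144*√(-3 + (6 + 0*2)²) = 144*√(-3 + (6 + 0)²) = 144*√(-3 + 6²) = 144*√(-3 + 36) = 144*√33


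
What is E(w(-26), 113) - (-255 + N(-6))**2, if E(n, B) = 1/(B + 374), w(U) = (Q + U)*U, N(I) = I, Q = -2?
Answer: -33174926/487 ≈ -68121.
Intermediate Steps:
w(U) = U*(-2 + U) (w(U) = (-2 + U)*U = U*(-2 + U))
E(n, B) = 1/(374 + B)
E(w(-26), 113) - (-255 + N(-6))**2 = 1/(374 + 113) - (-255 - 6)**2 = 1/487 - 1*(-261)**2 = 1/487 - 1*68121 = 1/487 - 68121 = -33174926/487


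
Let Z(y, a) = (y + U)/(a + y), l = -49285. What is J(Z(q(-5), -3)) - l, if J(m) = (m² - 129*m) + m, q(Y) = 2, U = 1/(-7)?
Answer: 2426782/49 ≈ 49526.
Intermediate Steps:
U = -⅐ ≈ -0.14286
Z(y, a) = (-⅐ + y)/(a + y) (Z(y, a) = (y - ⅐)/(a + y) = (-⅐ + y)/(a + y))
J(m) = m² - 128*m
J(Z(q(-5), -3)) - l = ((-⅐ + 2)/(-3 + 2))*(-128 + (-⅐ + 2)/(-3 + 2)) - 1*(-49285) = ((13/7)/(-1))*(-128 + (13/7)/(-1)) + 49285 = (-1*13/7)*(-128 - 1*13/7) + 49285 = -13*(-128 - 13/7)/7 + 49285 = -13/7*(-909/7) + 49285 = 11817/49 + 49285 = 2426782/49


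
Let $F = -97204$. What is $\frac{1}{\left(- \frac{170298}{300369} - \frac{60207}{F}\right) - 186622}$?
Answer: $- \frac{9732356092}{1816271248378027} \approx -5.3584 \cdot 10^{-6}$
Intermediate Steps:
$\frac{1}{\left(- \frac{170298}{300369} - \frac{60207}{F}\right) - 186622} = \frac{1}{\left(- \frac{170298}{300369} - \frac{60207}{-97204}\right) - 186622} = \frac{1}{\left(\left(-170298\right) \frac{1}{300369} - - \frac{60207}{97204}\right) - 186622} = \frac{1}{\left(- \frac{56766}{100123} + \frac{60207}{97204}\right) - 186622} = \frac{1}{\frac{510223197}{9732356092} - 186622} = \frac{1}{- \frac{1816271248378027}{9732356092}} = - \frac{9732356092}{1816271248378027}$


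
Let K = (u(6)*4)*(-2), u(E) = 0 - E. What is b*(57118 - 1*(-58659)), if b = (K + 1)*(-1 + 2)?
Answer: 5673073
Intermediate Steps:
u(E) = -E
K = 48 (K = (-1*6*4)*(-2) = -6*4*(-2) = -24*(-2) = 48)
b = 49 (b = (48 + 1)*(-1 + 2) = 49*1 = 49)
b*(57118 - 1*(-58659)) = 49*(57118 - 1*(-58659)) = 49*(57118 + 58659) = 49*115777 = 5673073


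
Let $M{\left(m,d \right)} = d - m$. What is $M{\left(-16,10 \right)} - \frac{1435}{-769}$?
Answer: $\frac{21429}{769} \approx 27.866$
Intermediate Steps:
$M{\left(-16,10 \right)} - \frac{1435}{-769} = \left(10 - -16\right) - \frac{1435}{-769} = \left(10 + 16\right) - - \frac{1435}{769} = 26 + \frac{1435}{769} = \frac{21429}{769}$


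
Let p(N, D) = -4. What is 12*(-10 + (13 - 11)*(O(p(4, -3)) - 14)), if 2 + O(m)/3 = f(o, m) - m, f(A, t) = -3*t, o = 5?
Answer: 552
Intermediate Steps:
O(m) = -6 - 12*m (O(m) = -6 + 3*(-3*m - m) = -6 + 3*(-4*m) = -6 - 12*m)
12*(-10 + (13 - 11)*(O(p(4, -3)) - 14)) = 12*(-10 + (13 - 11)*((-6 - 12*(-4)) - 14)) = 12*(-10 + 2*((-6 + 48) - 14)) = 12*(-10 + 2*(42 - 14)) = 12*(-10 + 2*28) = 12*(-10 + 56) = 12*46 = 552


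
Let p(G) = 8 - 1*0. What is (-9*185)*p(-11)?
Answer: -13320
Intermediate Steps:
p(G) = 8 (p(G) = 8 + 0 = 8)
(-9*185)*p(-11) = -9*185*8 = -1665*8 = -13320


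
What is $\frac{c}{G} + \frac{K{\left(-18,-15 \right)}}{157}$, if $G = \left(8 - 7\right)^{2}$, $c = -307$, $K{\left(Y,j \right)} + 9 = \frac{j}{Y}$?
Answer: $- \frac{289243}{942} \approx -307.05$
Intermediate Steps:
$K{\left(Y,j \right)} = -9 + \frac{j}{Y}$
$G = 1$ ($G = 1^{2} = 1$)
$\frac{c}{G} + \frac{K{\left(-18,-15 \right)}}{157} = - \frac{307}{1} + \frac{-9 - \frac{15}{-18}}{157} = \left(-307\right) 1 + \left(-9 - - \frac{5}{6}\right) \frac{1}{157} = -307 + \left(-9 + \frac{5}{6}\right) \frac{1}{157} = -307 - \frac{49}{942} = - \frac{289243}{942}$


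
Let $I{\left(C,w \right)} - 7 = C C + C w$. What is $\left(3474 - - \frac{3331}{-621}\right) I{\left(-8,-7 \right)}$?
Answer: $\frac{273560921}{621} \approx 4.4052 \cdot 10^{5}$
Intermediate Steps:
$I{\left(C,w \right)} = 7 + C^{2} + C w$ ($I{\left(C,w \right)} = 7 + \left(C C + C w\right) = 7 + \left(C^{2} + C w\right) = 7 + C^{2} + C w$)
$\left(3474 - - \frac{3331}{-621}\right) I{\left(-8,-7 \right)} = \left(3474 - - \frac{3331}{-621}\right) \left(7 + \left(-8\right)^{2} - -56\right) = \left(3474 - \left(-3331\right) \left(- \frac{1}{621}\right)\right) \left(7 + 64 + 56\right) = \left(3474 - \frac{3331}{621}\right) 127 = \frac{2154023}{621} \cdot 127 = \frac{273560921}{621}$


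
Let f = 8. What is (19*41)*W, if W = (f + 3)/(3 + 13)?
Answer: 8569/16 ≈ 535.56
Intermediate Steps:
W = 11/16 (W = (8 + 3)/(3 + 13) = 11/16 ≈ 0.68750)
(19*41)*W = (19*41)*(11/16) = 779*(11/16) = 8569/16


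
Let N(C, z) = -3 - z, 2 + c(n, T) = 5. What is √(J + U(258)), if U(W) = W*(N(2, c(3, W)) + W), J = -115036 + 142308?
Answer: 8*√1442 ≈ 303.79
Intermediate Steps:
J = 27272
c(n, T) = 3 (c(n, T) = -2 + 5 = 3)
U(W) = W*(-6 + W) (U(W) = W*((-3 - 1*3) + W) = W*((-3 - 3) + W) = W*(-6 + W))
√(J + U(258)) = √(27272 + 258*(-6 + 258)) = √(27272 + 258*252) = √(27272 + 65016) = √92288 = 8*√1442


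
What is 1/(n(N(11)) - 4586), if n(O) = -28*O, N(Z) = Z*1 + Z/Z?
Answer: -1/4922 ≈ -0.00020317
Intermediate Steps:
N(Z) = 1 + Z (N(Z) = Z + 1 = 1 + Z)
1/(n(N(11)) - 4586) = 1/(-28*(1 + 11) - 4586) = 1/(-28*12 - 4586) = 1/(-336 - 4586) = 1/(-4922) = -1/4922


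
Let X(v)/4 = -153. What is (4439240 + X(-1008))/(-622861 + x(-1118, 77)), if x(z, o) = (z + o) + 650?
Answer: -1109657/155813 ≈ -7.1217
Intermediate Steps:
x(z, o) = 650 + o + z (x(z, o) = (o + z) + 650 = 650 + o + z)
X(v) = -612 (X(v) = 4*(-153) = -612)
(4439240 + X(-1008))/(-622861 + x(-1118, 77)) = (4439240 - 612)/(-622861 + (650 + 77 - 1118)) = 4438628/(-622861 - 391) = 4438628/(-623252) = 4438628*(-1/623252) = -1109657/155813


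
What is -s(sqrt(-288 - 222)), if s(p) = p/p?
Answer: -1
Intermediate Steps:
s(p) = 1
-s(sqrt(-288 - 222)) = -1*1 = -1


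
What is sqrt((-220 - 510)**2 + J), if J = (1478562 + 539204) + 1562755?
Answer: sqrt(4113421) ≈ 2028.2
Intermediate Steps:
J = 3580521 (J = 2017766 + 1562755 = 3580521)
sqrt((-220 - 510)**2 + J) = sqrt((-220 - 510)**2 + 3580521) = sqrt((-730)**2 + 3580521) = sqrt(532900 + 3580521) = sqrt(4113421)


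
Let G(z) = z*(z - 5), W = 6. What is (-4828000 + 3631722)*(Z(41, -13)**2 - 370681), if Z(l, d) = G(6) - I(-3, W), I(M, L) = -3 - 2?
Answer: 443292775680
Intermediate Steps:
I(M, L) = -5
G(z) = z*(-5 + z)
Z(l, d) = 11 (Z(l, d) = 6*(-5 + 6) - 1*(-5) = 6*1 + 5 = 6 + 5 = 11)
(-4828000 + 3631722)*(Z(41, -13)**2 - 370681) = (-4828000 + 3631722)*(11**2 - 370681) = -1196278*(121 - 370681) = -1196278*(-370560) = 443292775680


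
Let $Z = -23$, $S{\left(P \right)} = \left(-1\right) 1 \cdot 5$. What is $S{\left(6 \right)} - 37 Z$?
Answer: $846$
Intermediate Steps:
$S{\left(P \right)} = -5$ ($S{\left(P \right)} = \left(-1\right) 5 = -5$)
$S{\left(6 \right)} - 37 Z = -5 - -851 = -5 + 851 = 846$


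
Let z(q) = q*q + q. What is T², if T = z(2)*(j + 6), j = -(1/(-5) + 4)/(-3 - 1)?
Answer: 173889/100 ≈ 1738.9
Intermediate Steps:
z(q) = q + q² (z(q) = q² + q = q + q²)
j = 19/20 (j = -(-⅕ + 4)/(-4) = -19*(-1)/(5*4) = -1*(-19/20) = 19/20 ≈ 0.95000)
T = 417/10 (T = (2*(1 + 2))*(19/20 + 6) = (2*3)*(139/20) = 6*(139/20) = 417/10 ≈ 41.700)
T² = (417/10)² = 173889/100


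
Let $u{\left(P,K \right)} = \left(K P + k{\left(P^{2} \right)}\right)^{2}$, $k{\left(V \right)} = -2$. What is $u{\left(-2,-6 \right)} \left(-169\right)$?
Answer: $-16900$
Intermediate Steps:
$u{\left(P,K \right)} = \left(-2 + K P\right)^{2}$ ($u{\left(P,K \right)} = \left(K P - 2\right)^{2} = \left(-2 + K P\right)^{2}$)
$u{\left(-2,-6 \right)} \left(-169\right) = \left(-2 - -12\right)^{2} \left(-169\right) = \left(-2 + 12\right)^{2} \left(-169\right) = 10^{2} \left(-169\right) = 100 \left(-169\right) = -16900$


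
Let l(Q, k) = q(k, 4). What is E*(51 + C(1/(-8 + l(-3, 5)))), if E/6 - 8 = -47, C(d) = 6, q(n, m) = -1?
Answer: -13338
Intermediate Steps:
l(Q, k) = -1
E = -234 (E = 48 + 6*(-47) = 48 - 282 = -234)
E*(51 + C(1/(-8 + l(-3, 5)))) = -234*(51 + 6) = -234*57 = -13338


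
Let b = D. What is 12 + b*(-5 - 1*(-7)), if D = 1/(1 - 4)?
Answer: 34/3 ≈ 11.333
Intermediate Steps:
D = -⅓ (D = 1/(-3) = -⅓ ≈ -0.33333)
b = -⅓ ≈ -0.33333
12 + b*(-5 - 1*(-7)) = 12 - (-5 - 1*(-7))/3 = 12 - (-5 + 7)/3 = 12 - ⅓*2 = 12 - ⅔ = 34/3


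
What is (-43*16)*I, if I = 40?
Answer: -27520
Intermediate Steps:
(-43*16)*I = -43*16*40 = -688*40 = -27520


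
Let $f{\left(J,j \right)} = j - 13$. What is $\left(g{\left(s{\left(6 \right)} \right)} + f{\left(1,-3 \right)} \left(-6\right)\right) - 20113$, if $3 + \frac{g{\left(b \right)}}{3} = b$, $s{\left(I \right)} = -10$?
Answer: $-20056$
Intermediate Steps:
$f{\left(J,j \right)} = -13 + j$
$g{\left(b \right)} = -9 + 3 b$
$\left(g{\left(s{\left(6 \right)} \right)} + f{\left(1,-3 \right)} \left(-6\right)\right) - 20113 = \left(\left(-9 + 3 \left(-10\right)\right) + \left(-13 - 3\right) \left(-6\right)\right) - 20113 = \left(\left(-9 - 30\right) - -96\right) - 20113 = \left(-39 + 96\right) - 20113 = 57 - 20113 = -20056$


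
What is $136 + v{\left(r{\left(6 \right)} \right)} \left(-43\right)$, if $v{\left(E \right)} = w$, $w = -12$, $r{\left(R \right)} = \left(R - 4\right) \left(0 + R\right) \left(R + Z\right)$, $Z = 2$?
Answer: $652$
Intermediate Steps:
$r{\left(R \right)} = R \left(-4 + R\right) \left(2 + R\right)$ ($r{\left(R \right)} = \left(R - 4\right) \left(0 + R\right) \left(R + 2\right) = \left(-4 + R\right) R \left(2 + R\right) = R \left(-4 + R\right) \left(2 + R\right)$)
$v{\left(E \right)} = -12$
$136 + v{\left(r{\left(6 \right)} \right)} \left(-43\right) = 136 - -516 = 136 + 516 = 652$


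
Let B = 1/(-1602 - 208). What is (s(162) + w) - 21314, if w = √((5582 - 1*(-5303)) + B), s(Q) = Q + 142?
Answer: -21010 + √35660346690/1810 ≈ -20906.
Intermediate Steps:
B = -1/1810 (B = 1/(-1810) = -1/1810 ≈ -0.00055249)
s(Q) = 142 + Q
w = √35660346690/1810 (w = √((5582 - 1*(-5303)) - 1/1810) = √((5582 + 5303) - 1/1810) = √(10885 - 1/1810) = √(19701849/1810) = √35660346690/1810 ≈ 104.33)
(s(162) + w) - 21314 = ((142 + 162) + √35660346690/1810) - 21314 = (304 + √35660346690/1810) - 21314 = -21010 + √35660346690/1810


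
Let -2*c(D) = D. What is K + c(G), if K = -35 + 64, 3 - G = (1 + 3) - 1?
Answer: 29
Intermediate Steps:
G = 0 (G = 3 - ((1 + 3) - 1) = 3 - (4 - 1) = 3 - 1*3 = 3 - 3 = 0)
c(D) = -D/2
K = 29
K + c(G) = 29 - ½*0 = 29 + 0 = 29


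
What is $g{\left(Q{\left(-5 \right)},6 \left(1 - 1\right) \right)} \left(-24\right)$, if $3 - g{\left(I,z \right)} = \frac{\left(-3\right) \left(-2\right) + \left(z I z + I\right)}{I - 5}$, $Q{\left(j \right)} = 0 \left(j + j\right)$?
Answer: $- \frac{504}{5} \approx -100.8$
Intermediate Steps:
$Q{\left(j \right)} = 0$ ($Q{\left(j \right)} = 0 \cdot 2 j = 0$)
$g{\left(I,z \right)} = 3 - \frac{6 + I + I z^{2}}{-5 + I}$ ($g{\left(I,z \right)} = 3 - \frac{\left(-3\right) \left(-2\right) + \left(z I z + I\right)}{I - 5} = 3 - \frac{6 + \left(I z z + I\right)}{-5 + I} = 3 - \frac{6 + \left(I z^{2} + I\right)}{-5 + I} = 3 - \frac{6 + \left(I + I z^{2}\right)}{-5 + I} = 3 - \frac{6 + I + I z^{2}}{-5 + I}$)
$g{\left(Q{\left(-5 \right)},6 \left(1 - 1\right) \right)} \left(-24\right) = \frac{-21 + 2 \cdot 0 - 0 \left(6 \left(1 - 1\right)\right)^{2}}{-5 + 0} \left(-24\right) = \frac{-21 + 0 - 0 \left(6 \cdot 0\right)^{2}}{-5} \left(-24\right) = - \frac{-21 + 0 - 0 \cdot 0^{2}}{5} \left(-24\right) = - \frac{-21 + 0 - 0 \cdot 0}{5} \left(-24\right) = - \frac{-21 + 0 + 0}{5} \left(-24\right) = \left(- \frac{1}{5}\right) \left(-21\right) \left(-24\right) = \frac{21}{5} \left(-24\right) = - \frac{504}{5}$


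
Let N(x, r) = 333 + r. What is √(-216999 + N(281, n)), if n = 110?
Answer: 2*I*√54139 ≈ 465.36*I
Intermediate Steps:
√(-216999 + N(281, n)) = √(-216999 + (333 + 110)) = √(-216999 + 443) = √(-216556) = 2*I*√54139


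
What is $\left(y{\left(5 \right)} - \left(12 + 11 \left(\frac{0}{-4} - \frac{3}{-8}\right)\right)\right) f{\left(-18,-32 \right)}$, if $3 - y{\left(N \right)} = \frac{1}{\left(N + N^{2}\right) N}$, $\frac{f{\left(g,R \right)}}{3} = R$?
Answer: $\frac{31516}{25} \approx 1260.6$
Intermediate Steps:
$f{\left(g,R \right)} = 3 R$
$y{\left(N \right)} = 3 - \frac{1}{N \left(N + N^{2}\right)}$ ($y{\left(N \right)} = 3 - \frac{1}{\left(N + N^{2}\right) N} = 3 - \frac{1}{N \left(N + N^{2}\right)}$)
$\left(y{\left(5 \right)} - \left(12 + 11 \left(\frac{0}{-4} - \frac{3}{-8}\right)\right)\right) f{\left(-18,-32 \right)} = \left(\frac{-1 + 3 \cdot 5^{2} + 3 \cdot 5^{3}}{25 \left(1 + 5\right)} - \left(12 + 11 \left(\frac{0}{-4} - \frac{3}{-8}\right)\right)\right) 3 \left(-32\right) = \left(\frac{-1 + 3 \cdot 25 + 3 \cdot 125}{25 \cdot 6} - \left(12 + 11 \left(0 \left(- \frac{1}{4}\right) - - \frac{3}{8}\right)\right)\right) \left(-96\right) = \left(\frac{1}{25} \cdot \frac{1}{6} \left(-1 + 75 + 375\right) - \left(12 + 11 \left(0 + \frac{3}{8}\right)\right)\right) \left(-96\right) = \left(\frac{1}{25} \cdot \frac{1}{6} \cdot 449 - \frac{129}{8}\right) \left(-96\right) = \left(\frac{449}{150} - \frac{129}{8}\right) \left(-96\right) = \left(- \frac{7879}{600}\right) \left(-96\right) = \frac{31516}{25}$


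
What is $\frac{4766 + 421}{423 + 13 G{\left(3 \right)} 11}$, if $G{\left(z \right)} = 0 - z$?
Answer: $- \frac{1729}{2} \approx -864.5$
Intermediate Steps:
$G{\left(z \right)} = - z$
$\frac{4766 + 421}{423 + 13 G{\left(3 \right)} 11} = \frac{4766 + 421}{423 + 13 \left(\left(-1\right) 3\right) 11} = \frac{5187}{423 + 13 \left(-3\right) 11} = \frac{5187}{423 - 429} = \frac{5187}{-6} = 5187 \left(- \frac{1}{6}\right) = - \frac{1729}{2}$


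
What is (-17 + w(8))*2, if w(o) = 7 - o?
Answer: -36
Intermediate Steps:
(-17 + w(8))*2 = (-17 + (7 - 1*8))*2 = (-17 + (7 - 8))*2 = (-17 - 1)*2 = -18*2 = -36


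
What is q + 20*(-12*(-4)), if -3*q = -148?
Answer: 3028/3 ≈ 1009.3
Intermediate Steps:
q = 148/3 (q = -⅓*(-148) = 148/3 ≈ 49.333)
q + 20*(-12*(-4)) = 148/3 + 20*(-12*(-4)) = 148/3 + 20*(-4*(-12)) = 148/3 + 20*48 = 148/3 + 960 = 3028/3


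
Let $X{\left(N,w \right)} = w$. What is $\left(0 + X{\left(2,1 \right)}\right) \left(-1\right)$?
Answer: $-1$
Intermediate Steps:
$\left(0 + X{\left(2,1 \right)}\right) \left(-1\right) = \left(0 + 1\right) \left(-1\right) = 1 \left(-1\right) = -1$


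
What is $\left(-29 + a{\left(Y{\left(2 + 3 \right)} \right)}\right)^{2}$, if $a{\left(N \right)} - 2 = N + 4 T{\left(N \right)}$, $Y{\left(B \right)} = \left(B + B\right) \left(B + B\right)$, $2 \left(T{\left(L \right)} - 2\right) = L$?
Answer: $78961$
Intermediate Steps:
$T{\left(L \right)} = 2 + \frac{L}{2}$
$Y{\left(B \right)} = 4 B^{2}$ ($Y{\left(B \right)} = 2 B 2 B = 4 B^{2}$)
$a{\left(N \right)} = 10 + 3 N$ ($a{\left(N \right)} = 2 + \left(N + 4 \left(2 + \frac{N}{2}\right)\right) = 2 + \left(N + \left(8 + 2 N\right)\right) = 2 + \left(8 + 3 N\right) = 10 + 3 N$)
$\left(-29 + a{\left(Y{\left(2 + 3 \right)} \right)}\right)^{2} = \left(-29 + \left(10 + 3 \cdot 4 \left(2 + 3\right)^{2}\right)\right)^{2} = \left(-29 + \left(10 + 3 \cdot 4 \cdot 5^{2}\right)\right)^{2} = \left(-29 + \left(10 + 3 \cdot 4 \cdot 25\right)\right)^{2} = \left(-29 + \left(10 + 3 \cdot 100\right)\right)^{2} = \left(-29 + \left(10 + 300\right)\right)^{2} = \left(-29 + 310\right)^{2} = 281^{2} = 78961$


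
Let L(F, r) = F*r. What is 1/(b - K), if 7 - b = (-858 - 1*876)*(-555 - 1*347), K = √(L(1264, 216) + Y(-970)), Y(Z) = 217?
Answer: -1564061/2446286538480 + √273241/2446286538480 ≈ -6.3915e-7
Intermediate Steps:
K = √273241 (K = √(1264*216 + 217) = √(273024 + 217) = √273241 ≈ 522.72)
b = -1564061 (b = 7 - (-858 - 1*876)*(-555 - 1*347) = 7 - (-858 - 876)*(-555 - 347) = 7 - (-1734)*(-902) = 7 - 1*1564068 = 7 - 1564068 = -1564061)
1/(b - K) = 1/(-1564061 - √273241)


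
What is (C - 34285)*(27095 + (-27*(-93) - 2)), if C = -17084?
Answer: -1520727876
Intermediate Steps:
(C - 34285)*(27095 + (-27*(-93) - 2)) = (-17084 - 34285)*(27095 + (-27*(-93) - 2)) = -51369*(27095 + (2511 - 2)) = -51369*(27095 + 2509) = -51369*29604 = -1520727876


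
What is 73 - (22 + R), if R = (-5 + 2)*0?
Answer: 51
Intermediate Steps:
R = 0 (R = -3*0 = 0)
73 - (22 + R) = 73 - (22 + 0) = 73 - 1*22 = 73 - 22 = 51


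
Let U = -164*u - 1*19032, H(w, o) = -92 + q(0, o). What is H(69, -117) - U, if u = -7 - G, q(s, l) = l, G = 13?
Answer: 15543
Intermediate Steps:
H(w, o) = -92 + o
u = -20 (u = -7 - 1*13 = -7 - 13 = -20)
U = -15752 (U = -164*(-20) - 1*19032 = 3280 - 19032 = -15752)
H(69, -117) - U = (-92 - 117) - 1*(-15752) = -209 + 15752 = 15543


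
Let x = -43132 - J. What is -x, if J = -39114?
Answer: 4018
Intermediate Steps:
x = -4018 (x = -43132 - 1*(-39114) = -43132 + 39114 = -4018)
-x = -1*(-4018) = 4018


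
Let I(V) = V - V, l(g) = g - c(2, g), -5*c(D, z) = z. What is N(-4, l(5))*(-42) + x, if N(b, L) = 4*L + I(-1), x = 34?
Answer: -974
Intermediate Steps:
c(D, z) = -z/5
l(g) = 6*g/5 (l(g) = g - (-1)*g/5 = g + g/5 = 6*g/5)
I(V) = 0
N(b, L) = 4*L (N(b, L) = 4*L + 0 = 4*L)
N(-4, l(5))*(-42) + x = (4*((6/5)*5))*(-42) + 34 = (4*6)*(-42) + 34 = 24*(-42) + 34 = -1008 + 34 = -974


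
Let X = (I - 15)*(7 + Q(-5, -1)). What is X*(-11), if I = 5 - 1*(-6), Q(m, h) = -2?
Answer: 220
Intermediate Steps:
I = 11 (I = 5 + 6 = 11)
X = -20 (X = (11 - 15)*(7 - 2) = -4*5 = -20)
X*(-11) = -20*(-11) = 220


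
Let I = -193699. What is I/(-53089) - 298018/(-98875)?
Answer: 4996209461/749882125 ≈ 6.6627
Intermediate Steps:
I/(-53089) - 298018/(-98875) = -193699/(-53089) - 298018/(-98875) = -193699*(-1/53089) - 298018*(-1/98875) = 193699/53089 + 42574/14125 = 4996209461/749882125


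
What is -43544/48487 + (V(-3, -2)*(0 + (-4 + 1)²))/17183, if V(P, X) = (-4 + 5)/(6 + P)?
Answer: -748071091/833152121 ≈ -0.89788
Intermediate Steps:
V(P, X) = 1/(6 + P)
-43544/48487 + (V(-3, -2)*(0 + (-4 + 1)²))/17183 = -43544/48487 + ((0 + (-4 + 1)²)/(6 - 3))/17183 = -43544*1/48487 + ((0 + (-3)²)/3)*(1/17183) = -43544/48487 + ((0 + 9)/3)*(1/17183) = -43544/48487 + ((⅓)*9)*(1/17183) = -43544/48487 + 3*(1/17183) = -43544/48487 + 3/17183 = -748071091/833152121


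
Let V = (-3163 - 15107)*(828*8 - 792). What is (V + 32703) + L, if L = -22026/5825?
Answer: -620467005051/5825 ≈ -1.0652e+8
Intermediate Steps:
V = -106550640 (V = -18270*(6624 - 792) = -18270*5832 = -106550640)
L = -22026/5825 (L = -22026*1/5825 = -22026/5825 ≈ -3.7813)
(V + 32703) + L = (-106550640 + 32703) - 22026/5825 = -106517937 - 22026/5825 = -620467005051/5825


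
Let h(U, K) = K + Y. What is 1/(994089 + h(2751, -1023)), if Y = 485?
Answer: 1/993551 ≈ 1.0065e-6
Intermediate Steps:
h(U, K) = 485 + K (h(U, K) = K + 485 = 485 + K)
1/(994089 + h(2751, -1023)) = 1/(994089 + (485 - 1023)) = 1/(994089 - 538) = 1/993551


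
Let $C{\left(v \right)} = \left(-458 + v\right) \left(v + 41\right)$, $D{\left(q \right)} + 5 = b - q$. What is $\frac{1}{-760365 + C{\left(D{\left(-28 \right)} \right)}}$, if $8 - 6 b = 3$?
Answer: $- \frac{36}{28386485} \approx -1.2682 \cdot 10^{-6}$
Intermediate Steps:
$b = \frac{5}{6}$ ($b = \frac{4}{3} - \frac{1}{2} = \frac{5}{6} \approx 0.83333$)
$D{\left(q \right)} = - \frac{25}{6} - q$ ($D{\left(q \right)} = -5 - \left(- \frac{5}{6} + q\right) = - \frac{25}{6} - q$)
$C{\left(v \right)} = \left(-458 + v\right) \left(41 + v\right)$
$\frac{1}{-760365 + C{\left(D{\left(-28 \right)} \right)}} = \frac{1}{-760365 - \left(18778 - \left(- \frac{25}{6} - -28\right)^{2} + 417 \left(- \frac{25}{6} - -28\right)\right)} = \frac{1}{-760365 - \left(18778 - \left(- \frac{25}{6} + 28\right)^{2} + 417 \left(- \frac{25}{6} + 28\right)\right)} = \frac{1}{-760365 - \left(\frac{57433}{2} - \frac{20449}{36}\right)} = \frac{1}{-760365 - \frac{1013345}{36}} = \frac{1}{- \frac{28386485}{36}} = - \frac{36}{28386485}$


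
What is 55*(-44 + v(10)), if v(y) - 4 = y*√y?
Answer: -2200 + 550*√10 ≈ -460.75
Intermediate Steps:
v(y) = 4 + y^(3/2) (v(y) = 4 + y*√y = 4 + y^(3/2))
55*(-44 + v(10)) = 55*(-44 + (4 + 10^(3/2))) = 55*(-44 + (4 + 10*√10)) = 55*(-40 + 10*√10) = -2200 + 550*√10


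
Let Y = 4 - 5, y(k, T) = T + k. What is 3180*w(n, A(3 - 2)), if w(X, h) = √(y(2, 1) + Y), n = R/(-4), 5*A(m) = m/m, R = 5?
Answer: 3180*√2 ≈ 4497.2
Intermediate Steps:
A(m) = ⅕ (A(m) = (m/m)/5 = (⅕)*1 = ⅕)
n = -5/4 (n = 5/(-4) = 5*(-¼) = -5/4 ≈ -1.2500)
Y = -1
w(X, h) = √2 (w(X, h) = √((1 + 2) - 1) = √(3 - 1) = √2)
3180*w(n, A(3 - 2)) = 3180*√2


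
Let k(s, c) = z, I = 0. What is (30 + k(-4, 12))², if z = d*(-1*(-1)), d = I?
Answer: 900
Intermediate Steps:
d = 0
z = 0 (z = 0*(-1*(-1)) = 0*1 = 0)
k(s, c) = 0
(30 + k(-4, 12))² = (30 + 0)² = 30² = 900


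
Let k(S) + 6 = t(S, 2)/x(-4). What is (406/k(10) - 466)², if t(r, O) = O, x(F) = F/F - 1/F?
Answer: 37711881/121 ≈ 3.1167e+5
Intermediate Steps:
x(F) = 1 - 1/F
k(S) = -22/5 (k(S) = -6 + 2/(((-1 - 4)/(-4))) = -6 + 2/((-¼*(-5))) = -6 + 2/(5/4) = -6 + 2*(⅘) = -6 + 8/5 = -22/5)
(406/k(10) - 466)² = (406/(-22/5) - 466)² = (406*(-5/22) - 466)² = (-1015/11 - 466)² = (-6141/11)² = 37711881/121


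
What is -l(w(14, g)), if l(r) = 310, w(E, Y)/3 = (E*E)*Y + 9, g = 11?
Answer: -310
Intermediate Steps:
w(E, Y) = 27 + 3*Y*E² (w(E, Y) = 3*((E*E)*Y + 9) = 3*(E²*Y + 9) = 3*(Y*E² + 9) = 3*(9 + Y*E²) = 27 + 3*Y*E²)
-l(w(14, g)) = -1*310 = -310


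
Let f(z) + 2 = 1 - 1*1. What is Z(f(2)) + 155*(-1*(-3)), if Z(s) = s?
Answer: 463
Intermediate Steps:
f(z) = -2 (f(z) = -2 + (1 - 1*1) = -2 + (1 - 1) = -2 + 0 = -2)
Z(f(2)) + 155*(-1*(-3)) = -2 + 155*(-1*(-3)) = -2 + 155*3 = -2 + 465 = 463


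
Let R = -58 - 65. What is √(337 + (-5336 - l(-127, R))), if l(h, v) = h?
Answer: 2*I*√1218 ≈ 69.8*I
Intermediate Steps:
R = -123
√(337 + (-5336 - l(-127, R))) = √(337 + (-5336 - 1*(-127))) = √(337 + (-5336 + 127)) = √(337 - 5209) = √(-4872) = 2*I*√1218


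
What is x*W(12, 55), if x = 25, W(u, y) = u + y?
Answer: 1675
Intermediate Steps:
x*W(12, 55) = 25*(12 + 55) = 25*67 = 1675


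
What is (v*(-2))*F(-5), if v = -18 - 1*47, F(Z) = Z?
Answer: -650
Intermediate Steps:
v = -65 (v = -18 - 47 = -65)
(v*(-2))*F(-5) = -65*(-2)*(-5) = 130*(-5) = -650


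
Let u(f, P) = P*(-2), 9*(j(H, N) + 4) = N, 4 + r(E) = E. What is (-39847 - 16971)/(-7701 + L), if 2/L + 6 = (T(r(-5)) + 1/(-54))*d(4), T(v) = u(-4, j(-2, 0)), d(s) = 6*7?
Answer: 168351734/22818045 ≈ 7.3780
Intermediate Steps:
r(E) = -4 + E
j(H, N) = -4 + N/9
d(s) = 42
u(f, P) = -2*P
T(v) = 8 (T(v) = -2*(-4 + (⅑)*0) = -2*(-4 + 0) = -2*(-4) = 8)
L = 18/2963 (L = 2/(-6 + (8 + 1/(-54))*42) = 2/(-6 + (8 - 1/54)*42) = 2/(-6 + (431/54)*42) = 2/(-6 + 3017/9) = 2/(2963/9) = 2*(9/2963) = 18/2963 ≈ 0.0060749)
(-39847 - 16971)/(-7701 + L) = (-39847 - 16971)/(-7701 + 18/2963) = -56818/(-22818045/2963) = -56818*(-2963/22818045) = 168351734/22818045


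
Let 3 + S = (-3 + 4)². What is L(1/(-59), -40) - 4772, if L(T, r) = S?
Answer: -4774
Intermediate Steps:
S = -2 (S = -3 + (-3 + 4)² = -3 + 1² = -3 + 1 = -2)
L(T, r) = -2
L(1/(-59), -40) - 4772 = -2 - 4772 = -4774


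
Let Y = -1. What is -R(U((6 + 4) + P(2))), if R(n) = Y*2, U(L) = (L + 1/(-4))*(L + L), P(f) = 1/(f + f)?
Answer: 2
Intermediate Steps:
P(f) = 1/(2*f)
U(L) = 2*L*(-¼ + L) (U(L) = (L + 1*(-¼))*(2*L) = (L - ¼)*(2*L) = (-¼ + L)*(2*L) = 2*L*(-¼ + L))
R(n) = -2 (R(n) = -1*2 = -2)
-R(U((6 + 4) + P(2))) = -1*(-2) = 2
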